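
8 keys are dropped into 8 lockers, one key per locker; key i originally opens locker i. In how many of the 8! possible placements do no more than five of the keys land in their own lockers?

40291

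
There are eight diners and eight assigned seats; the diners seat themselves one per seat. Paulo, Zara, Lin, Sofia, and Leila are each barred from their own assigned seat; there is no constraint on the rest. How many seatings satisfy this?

21234

Let A_j be the event that the j-th constrained one is fixed. By inclusion-exclusion over the 5 events:
Σ_{j=0}^{5} (-1)^j C(5,j)(8-j)!
= C(5,0)·8! - C(5,1)·7! + C(5,2)·6! - C(5,3)·5! + C(5,4)·4! - C(5,5)·3!
= 40320 - 25200 + 7200 - 1200 + 120 - 6
= 21234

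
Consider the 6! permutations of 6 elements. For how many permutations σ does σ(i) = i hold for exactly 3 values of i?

40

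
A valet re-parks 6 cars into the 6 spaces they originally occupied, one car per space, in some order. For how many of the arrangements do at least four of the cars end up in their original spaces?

Sum C(6,i)·!(6-i) for i = 4..6:
  i=4: C(6,4)·!2 = 15·1 = 15
  i=5: C(6,5)·!1 = 6·0 = 0
  i=6: C(6,6)·!0 = 1·1 = 1
Total = 16.

16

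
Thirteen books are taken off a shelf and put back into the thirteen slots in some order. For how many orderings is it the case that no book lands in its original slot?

!13 = 13! · Σ_{k=0}^{13} (-1)^k/k!
= 13! - 13!/1! + 13!/2! - 13!/3! + 13!/4! - 13!/5! + 13!/6! - 13!/7! + 13!/8! - 13!/9! + 13!/10! - 13!/11! + 13!/12! - 13!/13!
= 6227020800 - 6227020800 + 3113510400 - 1037836800 + 259459200 - 51891840 + 8648640 - 1235520 + 154440 - 17160 + 1716 - 156 + 13 - 1
= 2290792932

2290792932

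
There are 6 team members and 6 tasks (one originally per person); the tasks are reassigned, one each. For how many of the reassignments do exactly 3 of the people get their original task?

40

Choose which 3 of the 6 are fixed: C(6,3) = 20.
The remaining 3 must be deranged: !3 = 2.
Total: 20 × 2 = 40.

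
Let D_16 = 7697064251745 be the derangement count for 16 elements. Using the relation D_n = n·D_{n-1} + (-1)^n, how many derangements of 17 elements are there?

D_17 = 17·7697064251745 - 1 = 130850092279664.

130850092279664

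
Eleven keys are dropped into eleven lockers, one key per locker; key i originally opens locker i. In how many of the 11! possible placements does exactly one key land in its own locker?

14684571

Pick the single fixed position: C(11,1) = 11 ways.
The other 10 form a derangement: !10 = 1334961.
Total: 11 × 1334961 = 14684571.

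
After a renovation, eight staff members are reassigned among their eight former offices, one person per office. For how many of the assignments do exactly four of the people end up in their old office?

Pick the 4 fixed positions: C(8,4) = 70 ways.
The other 4 form a derangement: !4 = 9.
Total: 70 × 9 = 630.

630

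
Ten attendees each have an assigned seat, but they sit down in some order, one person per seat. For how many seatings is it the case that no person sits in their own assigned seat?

1334961

Use !n = n·!(n-1) + (-1)^n.
!10 = 10·133496 + 1 = 1334961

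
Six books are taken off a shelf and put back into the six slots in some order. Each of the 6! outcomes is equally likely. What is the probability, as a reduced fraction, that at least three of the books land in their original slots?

Favorable outcomes: Σ_{i≥3} C(6,i)·!(6-i) = 20·2 + 15·1 + 6·0 + 1·1 = 56.
Total outcomes: 6! = 720.
Probability = 56/720 = 7/90.

7/90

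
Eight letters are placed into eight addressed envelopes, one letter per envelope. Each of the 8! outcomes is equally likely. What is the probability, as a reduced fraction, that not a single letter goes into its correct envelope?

Favorable outcomes: !8 = 14833.
Total outcomes: 8! = 40320.
Probability = 14833/40320 = 2119/5760.

2119/5760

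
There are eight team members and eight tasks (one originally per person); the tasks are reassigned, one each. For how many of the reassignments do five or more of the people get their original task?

# with exactly i fixed is C(8,i)·!(8-i); sum over i=5..8:
  i=5: C(8,5)·!3 = 56·2 = 112
  i=6: C(8,6)·!2 = 28·1 = 28
  i=7: C(8,7)·!1 = 8·0 = 0
  i=8: C(8,8)·!0 = 1·1 = 1
Total = 141.

141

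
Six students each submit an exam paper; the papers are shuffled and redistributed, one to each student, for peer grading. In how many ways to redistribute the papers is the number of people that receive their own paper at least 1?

# with exactly i fixed is C(6,i)·!(6-i); sum over i=1..6:
  i=1: C(6,1)·!5 = 6·44 = 264
  i=2: C(6,2)·!4 = 15·9 = 135
  i=3: C(6,3)·!3 = 20·2 = 40
  i=4: C(6,4)·!2 = 15·1 = 15
  i=5: C(6,5)·!1 = 6·0 = 0
  i=6: C(6,6)·!0 = 1·1 = 1
Total = 455.

455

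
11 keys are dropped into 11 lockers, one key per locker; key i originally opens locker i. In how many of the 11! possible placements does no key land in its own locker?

Recurrence: !11 = 11·!10 + (-1)^11.
!11 = 11·1334961 - 1 = 14684570

14684570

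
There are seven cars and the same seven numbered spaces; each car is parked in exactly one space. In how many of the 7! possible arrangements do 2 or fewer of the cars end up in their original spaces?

4633

# with exactly i fixed is C(7,i)·!(7-i); sum over i=0..2:
  i=0: C(7,0)·!7 = 1·1854 = 1854
  i=1: C(7,1)·!6 = 7·265 = 1855
  i=2: C(7,2)·!5 = 21·44 = 924
Total = 4633.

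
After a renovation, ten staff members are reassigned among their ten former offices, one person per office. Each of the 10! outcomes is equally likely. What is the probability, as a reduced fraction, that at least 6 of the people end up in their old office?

Favorable outcomes: Σ_{i≥6} C(10,i)·!(10-i) = 210·9 + 120·2 + 45·1 + 10·0 + 1·1 = 2176.
Total outcomes: 10! = 3628800.
Probability = 2176/3628800 = 17/28350.

17/28350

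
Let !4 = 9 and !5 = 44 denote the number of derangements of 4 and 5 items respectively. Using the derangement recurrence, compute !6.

265

!6 = (6-1)·(!5 + !4) = 5·(44 + 9) = 5·53 = 265.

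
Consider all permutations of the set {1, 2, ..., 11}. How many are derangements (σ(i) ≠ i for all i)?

The number of derangements of 11 is !11 = Σ_{k=0}^{11} (-1)^k·11!/k!
= 11! - 11!/1! + 11!/2! - 11!/3! + 11!/4! - 11!/5! + 11!/6! - 11!/7! + 11!/8! - 11!/9! + 11!/10! - 11!/11!
= 39916800 - 39916800 + 19958400 - 6652800 + 1663200 - 332640 + 55440 - 7920 + 990 - 110 + 11 - 1
= 14684570

14684570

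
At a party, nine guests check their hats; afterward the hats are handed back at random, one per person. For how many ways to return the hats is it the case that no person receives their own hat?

133496

The number of derangements of 9 is !9 = Σ_{k=0}^{9} (-1)^k·9!/k!
= 9! - 9!/1! + 9!/2! - 9!/3! + 9!/4! - 9!/5! + 9!/6! - 9!/7! + 9!/8! - 9!/9!
= 362880 - 362880 + 181440 - 60480 + 15120 - 3024 + 504 - 72 + 9 - 1
= 133496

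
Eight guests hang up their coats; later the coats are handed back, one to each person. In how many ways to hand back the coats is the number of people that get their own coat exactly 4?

Choose which 4 of the 8 are fixed: C(8,4) = 70.
The remaining 4 must be deranged: !4 = 9.
Total: 70 × 9 = 630.

630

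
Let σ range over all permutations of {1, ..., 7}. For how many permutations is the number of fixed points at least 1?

3186

# with exactly i fixed is C(7,i)·!(7-i); sum over i=1..7:
  i=1: C(7,1)·!6 = 7·265 = 1855
  i=2: C(7,2)·!5 = 21·44 = 924
  i=3: C(7,3)·!4 = 35·9 = 315
  i=4: C(7,4)·!3 = 35·2 = 70
  i=5: C(7,5)·!2 = 21·1 = 21
  i=6: C(7,6)·!1 = 7·0 = 0
  i=7: C(7,7)·!0 = 1·1 = 1
Total = 3186.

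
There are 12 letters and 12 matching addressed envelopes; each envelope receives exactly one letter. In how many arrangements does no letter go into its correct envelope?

Use !n = n·!(n-1) + (-1)^n.
!12 = 12·14684570 + 1 = 176214841

176214841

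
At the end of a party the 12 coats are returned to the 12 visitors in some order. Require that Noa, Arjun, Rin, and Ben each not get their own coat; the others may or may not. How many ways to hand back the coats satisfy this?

Let A_j be the event that the j-th constrained one is fixed. By inclusion-exclusion over the 4 events:
Σ_{j=0}^{4} (-1)^j C(4,j)(12-j)!
= C(4,0)·12! - C(4,1)·11! + C(4,2)·10! - C(4,3)·9! + C(4,4)·8!
= 479001600 - 159667200 + 21772800 - 1451520 + 40320
= 339696000

339696000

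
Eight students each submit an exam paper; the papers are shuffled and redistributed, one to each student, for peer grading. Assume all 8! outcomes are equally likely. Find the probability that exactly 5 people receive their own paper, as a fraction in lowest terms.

Favorable outcomes: C(8,5)·!3 = 56·2 = 112.
Total outcomes: 8! = 40320.
Probability = 112/40320 = 1/360.

1/360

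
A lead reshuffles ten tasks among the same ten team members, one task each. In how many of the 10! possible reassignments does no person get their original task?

1334961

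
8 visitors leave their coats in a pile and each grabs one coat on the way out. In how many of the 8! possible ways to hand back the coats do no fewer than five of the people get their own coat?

# with exactly i fixed is C(8,i)·!(8-i); sum over i=5..8:
  i=5: C(8,5)·!3 = 56·2 = 112
  i=6: C(8,6)·!2 = 28·1 = 28
  i=7: C(8,7)·!1 = 8·0 = 0
  i=8: C(8,8)·!0 = 1·1 = 1
Total = 141.

141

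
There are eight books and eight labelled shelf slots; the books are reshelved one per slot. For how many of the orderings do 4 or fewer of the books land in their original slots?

40179

Sum C(8,i)·!(8-i) for i = 0..4:
  i=0: C(8,0)·!8 = 1·14833 = 14833
  i=1: C(8,1)·!7 = 8·1854 = 14832
  i=2: C(8,2)·!6 = 28·265 = 7420
  i=3: C(8,3)·!5 = 56·44 = 2464
  i=4: C(8,4)·!4 = 70·9 = 630
Total = 40179.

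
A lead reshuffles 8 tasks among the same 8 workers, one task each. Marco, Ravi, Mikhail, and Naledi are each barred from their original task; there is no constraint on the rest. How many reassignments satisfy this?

Inclusion-exclusion on the 4 forbidden self-matches:
Σ_{j=0}^{4} (-1)^j C(4,j)(8-j)!
= C(4,0)·8! - C(4,1)·7! + C(4,2)·6! - C(4,3)·5! + C(4,4)·4!
= 40320 - 20160 + 4320 - 480 + 24
= 24024

24024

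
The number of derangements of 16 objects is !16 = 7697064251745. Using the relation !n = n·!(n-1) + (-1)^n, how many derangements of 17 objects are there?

130850092279664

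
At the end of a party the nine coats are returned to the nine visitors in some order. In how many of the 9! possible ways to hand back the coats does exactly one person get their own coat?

Pick the single fixed position: C(9,1) = 9 ways.
The other 8 form a derangement: !8 = 14833.
Total: 9 × 14833 = 133497.

133497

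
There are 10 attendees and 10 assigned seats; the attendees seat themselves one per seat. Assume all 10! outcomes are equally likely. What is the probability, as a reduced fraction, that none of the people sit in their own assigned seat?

16481/44800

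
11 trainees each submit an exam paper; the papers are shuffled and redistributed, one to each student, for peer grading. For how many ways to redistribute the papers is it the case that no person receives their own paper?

14684570

!11 = 11! · Σ_{k=0}^{11} (-1)^k/k!
= 11! - 11!/1! + 11!/2! - 11!/3! + 11!/4! - 11!/5! + 11!/6! - 11!/7! + 11!/8! - 11!/9! + 11!/10! - 11!/11!
= 39916800 - 39916800 + 19958400 - 6652800 + 1663200 - 332640 + 55440 - 7920 + 990 - 110 + 11 - 1
= 14684570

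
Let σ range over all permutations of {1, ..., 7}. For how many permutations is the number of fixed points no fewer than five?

22

# with exactly i fixed is C(7,i)·!(7-i); sum over i=5..7:
  i=5: C(7,5)·!2 = 21·1 = 21
  i=6: C(7,6)·!1 = 7·0 = 0
  i=7: C(7,7)·!0 = 1·1 = 1
Total = 22.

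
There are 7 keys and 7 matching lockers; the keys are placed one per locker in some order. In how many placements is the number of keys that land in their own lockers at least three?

407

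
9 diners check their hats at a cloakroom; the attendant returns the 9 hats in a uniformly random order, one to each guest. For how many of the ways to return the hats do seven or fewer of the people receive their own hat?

362879

Sum C(9,i)·!(9-i) for i = 0..7:
  i=0: C(9,0)·!9 = 1·133496 = 133496
  i=1: C(9,1)·!8 = 9·14833 = 133497
  i=2: C(9,2)·!7 = 36·1854 = 66744
  i=3: C(9,3)·!6 = 84·265 = 22260
  i=4: C(9,4)·!5 = 126·44 = 5544
  i=5: C(9,5)·!4 = 126·9 = 1134
  i=6: C(9,6)·!3 = 84·2 = 168
  i=7: C(9,7)·!2 = 36·1 = 36
Total = 362879.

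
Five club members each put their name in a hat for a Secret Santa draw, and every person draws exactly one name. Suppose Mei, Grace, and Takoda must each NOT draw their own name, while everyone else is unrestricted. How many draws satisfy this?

Inclusion-exclusion on the 3 forbidden self-matches:
Σ_{j=0}^{3} (-1)^j C(3,j)(5-j)!
= C(3,0)·5! - C(3,1)·4! + C(3,2)·3! - C(3,3)·2!
= 120 - 72 + 18 - 2
= 64

64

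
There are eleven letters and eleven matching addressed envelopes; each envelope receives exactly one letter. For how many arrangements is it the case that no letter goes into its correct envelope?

By inclusion-exclusion, !11 = Σ (-1)^k · 11!/k! for k=0..11
= 11! - 11!/1! + 11!/2! - 11!/3! + 11!/4! - 11!/5! + 11!/6! - 11!/7! + 11!/8! - 11!/9! + 11!/10! - 11!/11!
= 39916800 - 39916800 + 19958400 - 6652800 + 1663200 - 332640 + 55440 - 7920 + 990 - 110 + 11 - 1
= 14684570

14684570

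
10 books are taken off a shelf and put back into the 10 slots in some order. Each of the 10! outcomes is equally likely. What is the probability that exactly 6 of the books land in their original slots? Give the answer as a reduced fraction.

1/1920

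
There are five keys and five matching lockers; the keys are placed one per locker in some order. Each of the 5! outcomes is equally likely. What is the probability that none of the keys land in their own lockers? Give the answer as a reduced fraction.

11/30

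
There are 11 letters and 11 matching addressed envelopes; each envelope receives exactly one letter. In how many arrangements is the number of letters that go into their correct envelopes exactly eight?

330

Choose which 8 of the 11 are fixed: C(11,8) = 165.
The other 3 form a derangement: !3 = 2.
Total: 165 × 2 = 330.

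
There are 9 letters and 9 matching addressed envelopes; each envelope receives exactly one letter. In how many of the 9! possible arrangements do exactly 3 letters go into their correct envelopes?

22260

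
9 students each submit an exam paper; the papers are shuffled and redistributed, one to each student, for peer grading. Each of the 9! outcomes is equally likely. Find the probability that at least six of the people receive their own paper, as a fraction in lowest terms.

41/72576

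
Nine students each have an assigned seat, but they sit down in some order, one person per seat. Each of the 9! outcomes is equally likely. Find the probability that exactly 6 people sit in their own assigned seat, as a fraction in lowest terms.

1/2160

Favorable outcomes: C(9,6)·!3 = 84·2 = 168.
Total outcomes: 9! = 362880.
Probability = 168/362880 = 1/2160.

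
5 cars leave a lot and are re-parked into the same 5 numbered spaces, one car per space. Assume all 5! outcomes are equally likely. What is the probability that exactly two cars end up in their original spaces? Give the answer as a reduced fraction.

1/6

Favorable outcomes: C(5,2)·!3 = 10·2 = 20.
Total outcomes: 5! = 120.
Probability = 20/120 = 1/6.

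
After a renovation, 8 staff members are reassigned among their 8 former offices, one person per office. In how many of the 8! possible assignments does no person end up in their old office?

Recurrence: !8 = 8·!7 + (-1)^8.
!8 = 8·1854 + 1 = 14833

14833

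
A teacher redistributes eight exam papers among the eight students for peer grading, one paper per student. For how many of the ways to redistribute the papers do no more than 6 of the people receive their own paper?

40319

# with exactly i fixed is C(8,i)·!(8-i); sum over i=0..6:
  i=0: C(8,0)·!8 = 1·14833 = 14833
  i=1: C(8,1)·!7 = 8·1854 = 14832
  i=2: C(8,2)·!6 = 28·265 = 7420
  i=3: C(8,3)·!5 = 56·44 = 2464
  i=4: C(8,4)·!4 = 70·9 = 630
  i=5: C(8,5)·!3 = 56·2 = 112
  i=6: C(8,6)·!2 = 28·1 = 28
Total = 40319.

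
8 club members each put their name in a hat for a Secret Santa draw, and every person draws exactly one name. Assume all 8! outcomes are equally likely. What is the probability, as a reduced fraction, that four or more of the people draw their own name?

Favorable outcomes: Σ_{i≥4} C(8,i)·!(8-i) = 70·9 + 56·2 + 28·1 + 8·0 + 1·1 = 771.
Total outcomes: 8! = 40320.
Probability = 771/40320 = 257/13440.

257/13440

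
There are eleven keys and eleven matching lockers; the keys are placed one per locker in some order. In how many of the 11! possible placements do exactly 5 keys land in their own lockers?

Choose which 5 of the 11 are fixed: C(11,5) = 462.
The remaining 6 must be deranged: !6 = 265.
Total: 462 × 265 = 122430.

122430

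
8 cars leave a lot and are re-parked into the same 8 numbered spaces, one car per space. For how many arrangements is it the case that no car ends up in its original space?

Recurrence: !8 = 7·(!7 + !6).
!8 = 7·(1854 + 265) = 7·2119 = 14833

14833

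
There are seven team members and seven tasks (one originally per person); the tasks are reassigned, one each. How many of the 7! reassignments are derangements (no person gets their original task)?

1854

The number of derangements of 7 is !7 = Σ_{k=0}^{7} (-1)^k·7!/k!
= 7! - 7!/1! + 7!/2! - 7!/3! + 7!/4! - 7!/5! + 7!/6! - 7!/7!
= 5040 - 5040 + 2520 - 840 + 210 - 42 + 7 - 1
= 1854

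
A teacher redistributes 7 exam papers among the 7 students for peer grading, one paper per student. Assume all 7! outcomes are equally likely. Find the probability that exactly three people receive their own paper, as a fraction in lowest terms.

1/16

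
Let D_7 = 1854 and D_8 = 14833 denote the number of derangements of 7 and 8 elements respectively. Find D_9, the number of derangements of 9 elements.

D_9 = (9-1)·(D_8 + D_7) = 8·(14833 + 1854) = 8·16687 = 133496.

133496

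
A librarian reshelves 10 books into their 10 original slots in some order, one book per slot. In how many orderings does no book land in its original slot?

1334961

The subfactorial !10 = [10!/e] (nearest integer).
10! = 3628800, and 3628800/e ≈ 1334960.92, so !10 = 1334961.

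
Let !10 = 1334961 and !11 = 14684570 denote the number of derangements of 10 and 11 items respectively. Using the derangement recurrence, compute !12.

176214841

!12 = (12-1)·(!11 + !10) = 11·(14684570 + 1334961) = 11·16019531 = 176214841.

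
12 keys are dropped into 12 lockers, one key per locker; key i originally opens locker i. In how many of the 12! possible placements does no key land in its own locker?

176214841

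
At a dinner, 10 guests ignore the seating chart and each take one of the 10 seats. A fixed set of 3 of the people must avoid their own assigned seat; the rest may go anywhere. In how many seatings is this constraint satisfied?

Inclusion-exclusion on the 3 forbidden self-matches:
Σ_{j=0}^{3} (-1)^j C(3,j)(10-j)!
= C(3,0)·10! - C(3,1)·9! + C(3,2)·8! - C(3,3)·7!
= 3628800 - 1088640 + 120960 - 5040
= 2656080

2656080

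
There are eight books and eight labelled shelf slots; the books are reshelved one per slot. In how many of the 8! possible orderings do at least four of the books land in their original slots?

# with exactly i fixed is C(8,i)·!(8-i); sum over i=4..8:
  i=4: C(8,4)·!4 = 70·9 = 630
  i=5: C(8,5)·!3 = 56·2 = 112
  i=6: C(8,6)·!2 = 28·1 = 28
  i=7: C(8,7)·!1 = 8·0 = 0
  i=8: C(8,8)·!0 = 1·1 = 1
Total = 771.

771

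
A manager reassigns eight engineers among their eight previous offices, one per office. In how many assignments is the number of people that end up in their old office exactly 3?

Pick the 3 fixed positions: C(8,3) = 56 ways.
The other 5 form a derangement: !5 = 44.
Total: 56 × 44 = 2464.

2464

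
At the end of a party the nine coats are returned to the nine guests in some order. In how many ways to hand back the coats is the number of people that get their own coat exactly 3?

22260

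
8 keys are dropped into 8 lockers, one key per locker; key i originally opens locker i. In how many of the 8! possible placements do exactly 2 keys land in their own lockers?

7420

Choose which 2 of the 8 are fixed: C(8,2) = 28.
The remaining 6 must be deranged: !6 = 265.
Total: 28 × 265 = 7420.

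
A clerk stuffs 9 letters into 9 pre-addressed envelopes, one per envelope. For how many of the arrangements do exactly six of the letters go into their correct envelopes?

168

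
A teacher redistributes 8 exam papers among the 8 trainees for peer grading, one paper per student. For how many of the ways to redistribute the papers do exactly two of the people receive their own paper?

7420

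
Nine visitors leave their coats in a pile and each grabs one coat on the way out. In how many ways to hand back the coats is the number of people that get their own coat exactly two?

66744

Choose which 2 of the 9 are fixed: C(9,2) = 36.
The remaining 7 must be deranged: !7 = 1854.
Total: 36 × 1854 = 66744.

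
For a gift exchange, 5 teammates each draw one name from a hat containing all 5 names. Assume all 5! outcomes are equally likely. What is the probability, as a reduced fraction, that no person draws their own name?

Favorable outcomes: !5 = 44.
Total outcomes: 5! = 120.
Probability = 44/120 = 11/30.

11/30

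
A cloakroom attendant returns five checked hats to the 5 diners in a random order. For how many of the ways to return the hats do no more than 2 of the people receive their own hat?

Sum C(5,i)·!(5-i) for i = 0..2:
  i=0: C(5,0)·!5 = 1·44 = 44
  i=1: C(5,1)·!4 = 5·9 = 45
  i=2: C(5,2)·!3 = 10·2 = 20
Total = 109.

109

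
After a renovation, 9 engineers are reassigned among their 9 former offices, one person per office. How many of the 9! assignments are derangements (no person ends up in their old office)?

133496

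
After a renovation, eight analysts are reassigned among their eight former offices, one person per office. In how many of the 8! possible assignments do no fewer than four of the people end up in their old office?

771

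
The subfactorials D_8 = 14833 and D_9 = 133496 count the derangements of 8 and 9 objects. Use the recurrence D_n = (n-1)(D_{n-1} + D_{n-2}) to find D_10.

1334961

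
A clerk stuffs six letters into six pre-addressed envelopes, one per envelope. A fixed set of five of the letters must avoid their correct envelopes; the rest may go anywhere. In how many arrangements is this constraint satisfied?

Inclusion-exclusion on the 5 forbidden self-matches:
Σ_{j=0}^{5} (-1)^j C(5,j)(6-j)!
= C(5,0)·6! - C(5,1)·5! + C(5,2)·4! - C(5,3)·3! + C(5,4)·2! - C(5,5)·1!
= 720 - 600 + 240 - 60 + 10 - 1
= 309

309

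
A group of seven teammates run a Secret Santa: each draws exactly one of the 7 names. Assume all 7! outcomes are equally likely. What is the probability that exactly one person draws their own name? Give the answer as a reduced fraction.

53/144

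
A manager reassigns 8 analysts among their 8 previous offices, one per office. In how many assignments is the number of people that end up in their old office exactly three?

2464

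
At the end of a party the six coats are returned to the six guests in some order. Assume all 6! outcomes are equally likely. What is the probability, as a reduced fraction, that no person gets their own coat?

Favorable outcomes: !6 = 265.
Total outcomes: 6! = 720.
Probability = 265/720 = 53/144.

53/144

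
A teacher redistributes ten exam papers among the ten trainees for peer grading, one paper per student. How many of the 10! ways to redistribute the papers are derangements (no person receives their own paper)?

1334961

!10 is the nearest integer to 10!/e.
10! = 3628800, and 3628800/e ≈ 1334960.92, so !10 = 1334961.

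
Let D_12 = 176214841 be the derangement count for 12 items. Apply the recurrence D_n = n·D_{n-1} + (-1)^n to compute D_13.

2290792932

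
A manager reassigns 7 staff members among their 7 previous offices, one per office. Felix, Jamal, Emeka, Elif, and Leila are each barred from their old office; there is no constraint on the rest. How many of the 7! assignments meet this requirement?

2428

Inclusion-exclusion on the 5 forbidden self-matches:
Σ_{j=0}^{5} (-1)^j C(5,j)(7-j)!
= C(5,0)·7! - C(5,1)·6! + C(5,2)·5! - C(5,3)·4! + C(5,4)·3! - C(5,5)·2!
= 5040 - 3600 + 1200 - 240 + 30 - 2
= 2428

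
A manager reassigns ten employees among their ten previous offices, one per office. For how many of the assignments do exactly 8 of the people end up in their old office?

45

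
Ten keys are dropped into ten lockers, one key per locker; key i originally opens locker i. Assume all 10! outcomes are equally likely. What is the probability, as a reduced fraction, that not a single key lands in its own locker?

16481/44800

Favorable outcomes: !10 = 1334961.
Total outcomes: 10! = 3628800.
Probability = 1334961/3628800 = 16481/44800.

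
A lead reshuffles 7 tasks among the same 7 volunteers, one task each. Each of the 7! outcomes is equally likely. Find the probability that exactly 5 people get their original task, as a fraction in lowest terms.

1/240

Favorable outcomes: C(7,5)·!2 = 21·1 = 21.
Total outcomes: 7! = 5040.
Probability = 21/5040 = 1/240.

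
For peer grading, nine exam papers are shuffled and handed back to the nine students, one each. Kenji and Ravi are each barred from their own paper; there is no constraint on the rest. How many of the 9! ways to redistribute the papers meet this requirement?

287280

Inclusion-exclusion on the 2 forbidden self-matches:
Σ_{j=0}^{2} (-1)^j C(2,j)(9-j)!
= C(2,0)·9! - C(2,1)·8! + C(2,2)·7!
= 362880 - 80640 + 5040
= 287280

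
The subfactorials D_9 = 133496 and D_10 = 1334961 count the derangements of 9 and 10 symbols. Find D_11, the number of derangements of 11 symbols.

14684570

D_11 = (11-1)·(D_10 + D_9) = 10·(1334961 + 133496) = 10·1468457 = 14684570.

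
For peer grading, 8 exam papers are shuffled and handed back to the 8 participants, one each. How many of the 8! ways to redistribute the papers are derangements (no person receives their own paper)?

14833

Use !n = (n-1)(!(n-1) + !(n-2)).
!8 = 7·(1854 + 265) = 7·2119 = 14833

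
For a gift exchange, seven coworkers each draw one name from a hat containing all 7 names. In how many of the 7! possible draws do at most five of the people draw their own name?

# with exactly i fixed is C(7,i)·!(7-i); sum over i=0..5:
  i=0: C(7,0)·!7 = 1·1854 = 1854
  i=1: C(7,1)·!6 = 7·265 = 1855
  i=2: C(7,2)·!5 = 21·44 = 924
  i=3: C(7,3)·!4 = 35·9 = 315
  i=4: C(7,4)·!3 = 35·2 = 70
  i=5: C(7,5)·!2 = 21·1 = 21
Total = 5039.

5039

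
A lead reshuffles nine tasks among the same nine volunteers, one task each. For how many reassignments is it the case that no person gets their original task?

133496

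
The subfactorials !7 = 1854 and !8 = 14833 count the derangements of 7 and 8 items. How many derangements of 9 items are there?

!9 = (9-1)·(!8 + !7) = 8·(14833 + 1854) = 8·16687 = 133496.

133496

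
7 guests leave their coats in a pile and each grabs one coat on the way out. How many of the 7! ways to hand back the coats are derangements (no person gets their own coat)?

1854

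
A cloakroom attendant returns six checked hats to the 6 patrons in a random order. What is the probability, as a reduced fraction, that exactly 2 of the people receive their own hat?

3/16

Favorable outcomes: C(6,2)·!4 = 15·9 = 135.
Total outcomes: 6! = 720.
Probability = 135/720 = 3/16.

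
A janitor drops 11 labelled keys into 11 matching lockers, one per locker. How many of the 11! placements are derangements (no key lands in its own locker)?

14684570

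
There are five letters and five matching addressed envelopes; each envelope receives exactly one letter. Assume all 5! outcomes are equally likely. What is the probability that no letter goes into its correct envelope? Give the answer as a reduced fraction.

Favorable outcomes: !5 = 44.
Total outcomes: 5! = 120.
Probability = 44/120 = 11/30.

11/30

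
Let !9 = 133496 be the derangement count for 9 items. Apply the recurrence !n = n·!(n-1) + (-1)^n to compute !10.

1334961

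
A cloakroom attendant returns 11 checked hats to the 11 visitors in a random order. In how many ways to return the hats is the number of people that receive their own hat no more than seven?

# with exactly i fixed is C(11,i)·!(11-i); sum over i=0..7:
  i=0: C(11,0)·!11 = 1·14684570 = 14684570
  i=1: C(11,1)·!10 = 11·1334961 = 14684571
  i=2: C(11,2)·!9 = 55·133496 = 7342280
  i=3: C(11,3)·!8 = 165·14833 = 2447445
  i=4: C(11,4)·!7 = 330·1854 = 611820
  i=5: C(11,5)·!6 = 462·265 = 122430
  i=6: C(11,6)·!5 = 462·44 = 20328
  i=7: C(11,7)·!4 = 330·9 = 2970
Total = 39916414.

39916414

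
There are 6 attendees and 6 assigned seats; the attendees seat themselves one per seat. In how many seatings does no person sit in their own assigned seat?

!6 = 6! · Σ_{k=0}^{6} (-1)^k/k!
= 6! - 6!/1! + 6!/2! - 6!/3! + 6!/4! - 6!/5! + 6!/6!
= 720 - 720 + 360 - 120 + 30 - 6 + 1
= 265

265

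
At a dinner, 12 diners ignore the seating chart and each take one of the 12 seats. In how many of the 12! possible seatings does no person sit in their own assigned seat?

Use !n = n·!(n-1) + (-1)^n.
!12 = 12·14684570 + 1 = 176214841

176214841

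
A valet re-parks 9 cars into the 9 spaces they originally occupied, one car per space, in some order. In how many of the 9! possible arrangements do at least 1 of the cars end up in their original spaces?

229384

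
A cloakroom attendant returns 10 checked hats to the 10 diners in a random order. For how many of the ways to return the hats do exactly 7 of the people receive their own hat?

240

Pick the 7 fixed positions: C(10,7) = 120 ways.
The other 3 form a derangement: !3 = 2.
Total: 120 × 2 = 240.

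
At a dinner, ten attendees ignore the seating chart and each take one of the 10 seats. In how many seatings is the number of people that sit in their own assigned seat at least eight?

46

Sum C(10,i)·!(10-i) for i = 8..10:
  i=8: C(10,8)·!2 = 45·1 = 45
  i=9: C(10,9)·!1 = 10·0 = 0
  i=10: C(10,10)·!0 = 1·1 = 1
Total = 46.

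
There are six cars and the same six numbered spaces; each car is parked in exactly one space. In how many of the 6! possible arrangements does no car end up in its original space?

265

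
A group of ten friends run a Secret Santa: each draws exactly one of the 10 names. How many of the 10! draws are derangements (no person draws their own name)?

The subfactorial !10 = [10!/e] (nearest integer).
10! = 3628800, and 3628800/e ≈ 1334960.92, so !10 = 1334961.

1334961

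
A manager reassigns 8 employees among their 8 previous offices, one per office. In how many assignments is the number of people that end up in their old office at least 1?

Sum C(8,i)·!(8-i) for i = 1..8:
  i=1: C(8,1)·!7 = 8·1854 = 14832
  i=2: C(8,2)·!6 = 28·265 = 7420
  i=3: C(8,3)·!5 = 56·44 = 2464
  i=4: C(8,4)·!4 = 70·9 = 630
  i=5: C(8,5)·!3 = 56·2 = 112
  i=6: C(8,6)·!2 = 28·1 = 28
  i=7: C(8,7)·!1 = 8·0 = 0
  i=8: C(8,8)·!0 = 1·1 = 1
Total = 25487.

25487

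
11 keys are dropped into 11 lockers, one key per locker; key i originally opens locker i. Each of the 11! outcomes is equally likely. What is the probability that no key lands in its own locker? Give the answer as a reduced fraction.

Favorable outcomes: !11 = 14684570.
Total outcomes: 11! = 39916800.
Probability = 14684570/39916800 = 1468457/3991680.

1468457/3991680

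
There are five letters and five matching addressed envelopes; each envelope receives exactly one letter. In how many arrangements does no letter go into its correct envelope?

Recurrence: !5 = 4·(!4 + !3).
!5 = 4·(9 + 2) = 4·11 = 44

44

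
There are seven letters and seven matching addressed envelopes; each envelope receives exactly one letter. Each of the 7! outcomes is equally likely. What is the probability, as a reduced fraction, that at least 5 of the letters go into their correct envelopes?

Favorable outcomes: Σ_{i≥5} C(7,i)·!(7-i) = 21·1 + 7·0 + 1·1 = 22.
Total outcomes: 7! = 5040.
Probability = 22/5040 = 11/2520.

11/2520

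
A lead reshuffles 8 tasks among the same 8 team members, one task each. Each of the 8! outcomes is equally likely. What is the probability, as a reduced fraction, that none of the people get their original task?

Favorable outcomes: !8 = 14833.
Total outcomes: 8! = 40320.
Probability = 14833/40320 = 2119/5760.

2119/5760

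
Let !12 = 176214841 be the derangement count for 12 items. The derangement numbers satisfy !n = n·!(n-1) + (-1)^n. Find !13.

2290792932

!13 = 13·176214841 - 1 = 2290792932.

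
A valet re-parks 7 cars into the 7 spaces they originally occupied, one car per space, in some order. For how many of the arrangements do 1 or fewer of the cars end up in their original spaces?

3709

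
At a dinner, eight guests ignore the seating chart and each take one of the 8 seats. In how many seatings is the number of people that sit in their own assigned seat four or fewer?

40179

# with exactly i fixed is C(8,i)·!(8-i); sum over i=0..4:
  i=0: C(8,0)·!8 = 1·14833 = 14833
  i=1: C(8,1)·!7 = 8·1854 = 14832
  i=2: C(8,2)·!6 = 28·265 = 7420
  i=3: C(8,3)·!5 = 56·44 = 2464
  i=4: C(8,4)·!4 = 70·9 = 630
Total = 40179.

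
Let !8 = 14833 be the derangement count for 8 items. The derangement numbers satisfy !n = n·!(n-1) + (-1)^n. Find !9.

133496

!9 = 9·14833 - 1 = 133496.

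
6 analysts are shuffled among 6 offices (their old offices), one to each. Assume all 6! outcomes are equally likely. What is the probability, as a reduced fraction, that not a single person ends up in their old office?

Favorable outcomes: !6 = 265.
Total outcomes: 6! = 720.
Probability = 265/720 = 53/144.

53/144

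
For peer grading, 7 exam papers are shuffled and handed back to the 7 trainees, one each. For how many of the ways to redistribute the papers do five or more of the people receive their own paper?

# with exactly i fixed is C(7,i)·!(7-i); sum over i=5..7:
  i=5: C(7,5)·!2 = 21·1 = 21
  i=6: C(7,6)·!1 = 7·0 = 0
  i=7: C(7,7)·!0 = 1·1 = 1
Total = 22.

22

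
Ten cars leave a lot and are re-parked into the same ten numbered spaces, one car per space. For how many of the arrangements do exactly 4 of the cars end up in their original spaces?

55650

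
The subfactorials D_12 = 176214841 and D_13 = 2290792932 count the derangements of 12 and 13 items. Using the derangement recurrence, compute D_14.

D_14 = (14-1)·(D_13 + D_12) = 13·(2290792932 + 176214841) = 13·2467007773 = 32071101049.

32071101049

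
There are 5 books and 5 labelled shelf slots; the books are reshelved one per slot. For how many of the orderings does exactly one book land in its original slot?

Choose which one of the 5 is fixed: C(5,1) = 5.
The other 4 form a derangement: !4 = 9.
Total: 5 × 9 = 45.

45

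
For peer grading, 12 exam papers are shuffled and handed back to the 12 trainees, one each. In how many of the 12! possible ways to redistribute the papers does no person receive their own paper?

By inclusion-exclusion, !12 = Σ (-1)^k · 12!/k! for k=0..12
= 12! - 12!/1! + 12!/2! - 12!/3! + 12!/4! - 12!/5! + 12!/6! - 12!/7! + 12!/8! - 12!/9! + 12!/10! - 12!/11! + 12!/12!
= 479001600 - 479001600 + 239500800 - 79833600 + 19958400 - 3991680 + 665280 - 95040 + 11880 - 1320 + 132 - 12 + 1
= 176214841

176214841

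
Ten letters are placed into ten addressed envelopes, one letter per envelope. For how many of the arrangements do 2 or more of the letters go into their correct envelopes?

Sum C(10,i)·!(10-i) for i = 2..10:
  i=2: C(10,2)·!8 = 45·14833 = 667485
  i=3: C(10,3)·!7 = 120·1854 = 222480
  i=4: C(10,4)·!6 = 210·265 = 55650
  i=5: C(10,5)·!5 = 252·44 = 11088
  i=6: C(10,6)·!4 = 210·9 = 1890
  i=7: C(10,7)·!3 = 120·2 = 240
  i=8: C(10,8)·!2 = 45·1 = 45
  i=9: C(10,9)·!1 = 10·0 = 0
  i=10: C(10,10)·!0 = 1·1 = 1
Total = 958879.

958879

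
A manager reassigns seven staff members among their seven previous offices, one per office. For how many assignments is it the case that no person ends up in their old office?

!7 = 7! · Σ_{k=0}^{7} (-1)^k/k!
= 7! - 7!/1! + 7!/2! - 7!/3! + 7!/4! - 7!/5! + 7!/6! - 7!/7!
= 5040 - 5040 + 2520 - 840 + 210 - 42 + 7 - 1
= 1854

1854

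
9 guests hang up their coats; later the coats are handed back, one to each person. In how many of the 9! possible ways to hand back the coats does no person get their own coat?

133496

Use !n = n·!(n-1) + (-1)^n.
!9 = 9·14833 - 1 = 133496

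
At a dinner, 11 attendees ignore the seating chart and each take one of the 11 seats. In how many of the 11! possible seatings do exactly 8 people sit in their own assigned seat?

330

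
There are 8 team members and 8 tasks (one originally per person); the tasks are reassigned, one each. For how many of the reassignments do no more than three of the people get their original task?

# with exactly i fixed is C(8,i)·!(8-i); sum over i=0..3:
  i=0: C(8,0)·!8 = 1·14833 = 14833
  i=1: C(8,1)·!7 = 8·1854 = 14832
  i=2: C(8,2)·!6 = 28·265 = 7420
  i=3: C(8,3)·!5 = 56·44 = 2464
Total = 39549.

39549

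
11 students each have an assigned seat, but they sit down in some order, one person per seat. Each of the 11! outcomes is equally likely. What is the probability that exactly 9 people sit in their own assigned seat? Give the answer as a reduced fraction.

1/725760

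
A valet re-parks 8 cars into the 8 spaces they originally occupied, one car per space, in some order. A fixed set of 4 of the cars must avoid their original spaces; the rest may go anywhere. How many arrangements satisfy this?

Let A_j be the event that the j-th constrained one is fixed. By inclusion-exclusion over the 4 events:
Σ_{j=0}^{4} (-1)^j C(4,j)(8-j)!
= C(4,0)·8! - C(4,1)·7! + C(4,2)·6! - C(4,3)·5! + C(4,4)·4!
= 40320 - 20160 + 4320 - 480 + 24
= 24024

24024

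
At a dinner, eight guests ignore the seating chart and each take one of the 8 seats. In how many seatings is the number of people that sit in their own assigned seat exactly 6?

Pick the 6 fixed positions: C(8,6) = 28 ways.
The other 2 form a derangement: !2 = 1.
Total: 28 × 1 = 28.

28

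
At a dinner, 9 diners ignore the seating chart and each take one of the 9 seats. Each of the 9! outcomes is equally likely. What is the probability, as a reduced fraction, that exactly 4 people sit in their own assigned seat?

Favorable outcomes: C(9,4)·!5 = 126·44 = 5544.
Total outcomes: 9! = 362880.
Probability = 5544/362880 = 11/720.

11/720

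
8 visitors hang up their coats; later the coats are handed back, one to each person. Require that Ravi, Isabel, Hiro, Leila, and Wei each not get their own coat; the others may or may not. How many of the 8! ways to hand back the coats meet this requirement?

21234

Inclusion-exclusion on the 5 forbidden self-matches:
Σ_{j=0}^{5} (-1)^j C(5,j)(8-j)!
= C(5,0)·8! - C(5,1)·7! + C(5,2)·6! - C(5,3)·5! + C(5,4)·4! - C(5,5)·3!
= 40320 - 25200 + 7200 - 1200 + 120 - 6
= 21234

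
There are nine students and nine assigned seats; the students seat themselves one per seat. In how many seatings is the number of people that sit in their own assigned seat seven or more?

# with exactly i fixed is C(9,i)·!(9-i); sum over i=7..9:
  i=7: C(9,7)·!2 = 36·1 = 36
  i=8: C(9,8)·!1 = 9·0 = 0
  i=9: C(9,9)·!0 = 1·1 = 1
Total = 37.

37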